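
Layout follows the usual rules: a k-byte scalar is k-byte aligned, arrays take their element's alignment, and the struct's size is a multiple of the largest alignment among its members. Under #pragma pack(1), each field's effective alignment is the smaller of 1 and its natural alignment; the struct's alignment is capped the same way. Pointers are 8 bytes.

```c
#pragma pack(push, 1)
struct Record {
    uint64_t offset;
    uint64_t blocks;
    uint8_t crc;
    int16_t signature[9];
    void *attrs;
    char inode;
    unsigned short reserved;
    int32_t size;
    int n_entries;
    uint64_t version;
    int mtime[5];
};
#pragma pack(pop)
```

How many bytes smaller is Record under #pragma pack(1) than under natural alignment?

14

natural layout:
  offset at 0 (size 8, align 8) → ends 8
  blocks at 8 (size 8, align 8) → ends 16
  crc at 16 (size 1, align 1) → ends 17
  pad 1 to align 2 for signature
  signature at 18 (size 18, align 2) → ends 36
  pad 4 to align 8 for attrs
  attrs at 40 (size 8, align 8) → ends 48
  inode at 48 (size 1, align 1) → ends 49
  pad 1 to align 2 for reserved
  reserved at 50 (size 2, align 2) → ends 52
  size at 52 (size 4, align 4) → ends 56
  n_entries at 56 (size 4, align 4) → ends 60
  pad 4 to align 8 for version
  version at 64 (size 8, align 8) → ends 72
  mtime at 72 (size 20, align 4) → ends 92
  tail pad 4 to reach multiple of 8
  total 96 bytes, alignment 8
packed(1) layout:
  offset at 0 (size 8, align 1) → ends 8
  blocks at 8 (size 8, align 1) → ends 16
  crc at 16 (size 1, align 1) → ends 17
  signature at 17 (size 18, align 1) → ends 35
  attrs at 35 (size 8, align 1) → ends 43
  inode at 43 (size 1, align 1) → ends 44
  reserved at 44 (size 2, align 1) → ends 46
  size at 46 (size 4, align 1) → ends 50
  n_entries at 50 (size 4, align 1) → ends 54
  version at 54 (size 8, align 1) → ends 62
  mtime at 62 (size 20, align 1) → ends 82
  total 82 bytes, alignment 1
96 − 82 = 14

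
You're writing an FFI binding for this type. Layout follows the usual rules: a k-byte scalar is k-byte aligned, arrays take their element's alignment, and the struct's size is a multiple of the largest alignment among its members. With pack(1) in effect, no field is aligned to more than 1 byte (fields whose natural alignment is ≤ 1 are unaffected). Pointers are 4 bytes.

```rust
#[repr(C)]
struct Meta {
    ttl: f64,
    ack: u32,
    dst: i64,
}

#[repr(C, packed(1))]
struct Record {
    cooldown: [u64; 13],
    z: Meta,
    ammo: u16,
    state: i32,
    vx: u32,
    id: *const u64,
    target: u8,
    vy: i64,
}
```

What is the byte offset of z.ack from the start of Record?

112

Meta: ttl at 0 (size 8, align 8) → ends 8; ack at 8 (size 4, align 4) → ends 12; pad 4 to align 8 for dst; dst at 16 (size 8, align 8) → ends 24; total 24 bytes, alignment 8
cooldown at 0 (size 104, align 1) → ends 104
z at 104 (size 24, align 1) → ends 128
within Meta: ack at 8
104 + 8 = 112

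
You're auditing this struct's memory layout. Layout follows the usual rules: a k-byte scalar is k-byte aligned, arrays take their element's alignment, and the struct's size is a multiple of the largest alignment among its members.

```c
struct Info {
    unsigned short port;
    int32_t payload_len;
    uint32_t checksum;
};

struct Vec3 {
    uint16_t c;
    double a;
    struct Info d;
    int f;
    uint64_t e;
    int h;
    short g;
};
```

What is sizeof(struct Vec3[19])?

Info: 0..2  port  (2B, 2-aligned); 2..4  -- padding (2B); 4..8  payload_len  (4B, 4-aligned); 8..12  checksum  (4B, 4-aligned); sizeof = 12, alignof = 4
0..2  c  (2B, 2-aligned)
2..8  -- padding (6B)
8..16  a  (8B, 8-aligned)
16..28  d  (12B, 4-aligned)
28..32  f  (4B, 4-aligned)
32..40  e  (8B, 8-aligned)
40..44  h  (4B, 4-aligned)
44..46  g  (2B, 2-aligned)
46..48  -- tail padding (2B)
sizeof = 48, alignof = 8
array of 19: 19 × 48 = 912

912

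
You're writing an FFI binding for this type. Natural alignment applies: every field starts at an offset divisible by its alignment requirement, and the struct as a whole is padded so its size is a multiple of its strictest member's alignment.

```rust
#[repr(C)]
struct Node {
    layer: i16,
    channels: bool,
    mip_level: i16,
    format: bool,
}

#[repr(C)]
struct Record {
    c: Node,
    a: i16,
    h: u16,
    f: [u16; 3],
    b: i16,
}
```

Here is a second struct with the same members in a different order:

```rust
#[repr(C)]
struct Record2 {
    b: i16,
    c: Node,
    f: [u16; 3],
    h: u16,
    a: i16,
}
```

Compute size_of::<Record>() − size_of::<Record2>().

Node: 0..2  layer  (2B, 2-aligned); 2..3  channels  (1B, 1-aligned); 3..4  -- padding (1B); 4..6  mip_level  (2B, 2-aligned); 6..7  format  (1B, 1-aligned); 7..8  -- tail padding (1B); sizeof = 8, alignof = 2
0..8  c  (8B, 2-aligned)
8..10  a  (2B, 2-aligned)
10..12  h  (2B, 2-aligned)
12..18  f  (6B, 2-aligned)
18..20  b  (2B, 2-aligned)
sizeof = 20, alignof = 2
— Record2 —
0..2  b  (2B, 2-aligned)
2..10  c  (8B, 2-aligned)
10..16  f  (6B, 2-aligned)
16..18  h  (2B, 2-aligned)
18..20  a  (2B, 2-aligned)
sizeof = 20, alignof = 2
20 − 20 = 0

0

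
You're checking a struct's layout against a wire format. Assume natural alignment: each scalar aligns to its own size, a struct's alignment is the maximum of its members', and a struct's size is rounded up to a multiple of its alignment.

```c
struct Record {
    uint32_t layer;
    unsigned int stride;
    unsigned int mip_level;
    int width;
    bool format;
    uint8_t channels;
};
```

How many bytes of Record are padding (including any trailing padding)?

2

@0: layer [4B, align 4] → 4
@4: stride [4B, align 4] → 8
@8: mip_level [4B, align 4] → 12
@12: width [4B, align 4] → 16
@16: format [1B, align 1] → 17
@17: channels [1B, align 1] → 18
+2 tail pad (align 4)
size 20, align 4
data bytes 18, size 20 → padding 2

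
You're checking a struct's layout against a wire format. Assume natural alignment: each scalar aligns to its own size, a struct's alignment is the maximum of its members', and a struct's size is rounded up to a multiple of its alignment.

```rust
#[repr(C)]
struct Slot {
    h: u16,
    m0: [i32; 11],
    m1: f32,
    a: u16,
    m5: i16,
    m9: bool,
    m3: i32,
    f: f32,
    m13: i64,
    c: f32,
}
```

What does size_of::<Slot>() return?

@0: h [2B, align 2] → 2
+2 pad (align 4)
@4: m0 [44B, align 4] → 48
@48: m1 [4B, align 4] → 52
@52: a [2B, align 2] → 54
@54: m5 [2B, align 2] → 56
@56: m9 [1B, align 1] → 57
+3 pad (align 4)
@60: m3 [4B, align 4] → 64
@64: f [4B, align 4] → 68
+4 pad (align 8)
@72: m13 [8B, align 8] → 80
@80: c [4B, align 4] → 84
+4 tail pad (align 8)
size 88, align 8

88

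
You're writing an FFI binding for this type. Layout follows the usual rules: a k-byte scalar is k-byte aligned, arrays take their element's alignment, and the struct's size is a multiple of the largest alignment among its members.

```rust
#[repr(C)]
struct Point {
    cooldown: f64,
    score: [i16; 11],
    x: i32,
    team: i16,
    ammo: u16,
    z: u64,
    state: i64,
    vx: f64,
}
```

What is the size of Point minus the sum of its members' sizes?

2

@0: cooldown [8B, align 8] → 8
@8: score [22B, align 2] → 30
+2 pad (align 4)
@32: x [4B, align 4] → 36
@36: team [2B, align 2] → 38
@38: ammo [2B, align 2] → 40
@40: z [8B, align 8] → 48
@48: state [8B, align 8] → 56
@56: vx [8B, align 8] → 64
size 64, align 8
data bytes 62, size 64 → padding 2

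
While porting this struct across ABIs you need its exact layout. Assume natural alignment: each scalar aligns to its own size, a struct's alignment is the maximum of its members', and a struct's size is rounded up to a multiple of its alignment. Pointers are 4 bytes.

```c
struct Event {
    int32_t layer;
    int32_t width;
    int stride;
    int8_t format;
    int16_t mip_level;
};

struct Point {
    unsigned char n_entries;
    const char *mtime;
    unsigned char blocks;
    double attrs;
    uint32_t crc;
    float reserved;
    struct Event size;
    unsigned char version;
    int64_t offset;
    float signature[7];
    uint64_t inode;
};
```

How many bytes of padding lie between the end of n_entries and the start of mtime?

3

Event: layer at 0 (size 4, align 4) → ends 4; width at 4 (size 4, align 4) → ends 8; stride at 8 (size 4, align 4) → ends 12; format at 12 (size 1, align 1) → ends 13; pad 1 to align 2 for mip_level; mip_level at 14 (size 2, align 2) → ends 16; total 16 bytes, alignment 4
n_entries at 0 (size 1, align 1) → ends 1
pad 3 to align 4 for mtime
mtime at 4 (size 4, align 4) → ends 8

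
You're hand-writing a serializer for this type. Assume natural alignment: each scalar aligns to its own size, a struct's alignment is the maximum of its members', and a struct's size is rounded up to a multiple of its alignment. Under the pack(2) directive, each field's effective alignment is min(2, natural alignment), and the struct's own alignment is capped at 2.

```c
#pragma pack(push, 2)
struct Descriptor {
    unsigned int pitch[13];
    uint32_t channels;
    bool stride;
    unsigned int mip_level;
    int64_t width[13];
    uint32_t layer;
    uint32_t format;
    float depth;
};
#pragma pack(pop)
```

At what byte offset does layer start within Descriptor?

166

pitch at 0 (size 52, align 2) → ends 52
channels at 52 (size 4, align 2) → ends 56
stride at 56 (size 1, align 1) → ends 57
pad 1 to align 2 for mip_level
mip_level at 58 (size 4, align 2) → ends 62
width at 62 (size 104, align 2) → ends 166
layer at 166 (size 4, align 2) → ends 170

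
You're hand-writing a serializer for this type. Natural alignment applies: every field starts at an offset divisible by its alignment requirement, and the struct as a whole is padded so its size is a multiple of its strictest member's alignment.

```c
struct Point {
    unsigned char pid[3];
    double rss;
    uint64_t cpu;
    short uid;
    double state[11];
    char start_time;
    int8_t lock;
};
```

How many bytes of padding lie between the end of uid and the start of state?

@0: pid [3B, align 1] → 3
+5 pad (align 8)
@8: rss [8B, align 8] → 16
@16: cpu [8B, align 8] → 24
@24: uid [2B, align 2] → 26
+6 pad (align 8)
@32: state [88B, align 8] → 120

6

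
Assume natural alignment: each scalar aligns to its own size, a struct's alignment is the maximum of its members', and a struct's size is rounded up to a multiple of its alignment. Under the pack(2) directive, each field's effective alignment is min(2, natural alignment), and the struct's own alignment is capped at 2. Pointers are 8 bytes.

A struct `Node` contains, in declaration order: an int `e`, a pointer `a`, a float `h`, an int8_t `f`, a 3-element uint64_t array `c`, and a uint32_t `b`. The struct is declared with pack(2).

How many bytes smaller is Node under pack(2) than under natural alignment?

natural layout:
  0..4  e  (4B, 4-aligned)
  4..8  -- padding (4B)
  8..16  a  (8B, 8-aligned)
  16..20  h  (4B, 4-aligned)
  20..21  f  (1B, 1-aligned)
  21..24  -- padding (3B)
  24..48  c  (24B, 8-aligned)
  48..52  b  (4B, 4-aligned)
  52..56  -- tail padding (4B)
  sizeof = 56, alignof = 8
packed(2) layout:
  0..4  e  (4B, 2-aligned)
  4..12  a  (8B, 2-aligned)
  12..16  h  (4B, 2-aligned)
  16..17  f  (1B, 1-aligned)
  17..18  -- padding (1B)
  18..42  c  (24B, 2-aligned)
  42..46  b  (4B, 2-aligned)
  sizeof = 46, alignof = 2
56 − 46 = 10

10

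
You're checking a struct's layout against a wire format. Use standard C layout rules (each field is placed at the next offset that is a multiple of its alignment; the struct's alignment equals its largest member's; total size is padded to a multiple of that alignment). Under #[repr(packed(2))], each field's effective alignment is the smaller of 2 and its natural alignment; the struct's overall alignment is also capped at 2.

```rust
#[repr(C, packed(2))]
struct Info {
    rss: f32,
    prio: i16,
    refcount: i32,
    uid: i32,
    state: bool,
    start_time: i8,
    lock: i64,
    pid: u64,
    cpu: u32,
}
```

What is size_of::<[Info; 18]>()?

648

@0: rss [4B, align 2] → 4
@4: prio [2B, align 2] → 6
@6: refcount [4B, align 2] → 10
@10: uid [4B, align 2] → 14
@14: state [1B, align 1] → 15
@15: start_time [1B, align 1] → 16
@16: lock [8B, align 2] → 24
@24: pid [8B, align 2] → 32
@32: cpu [4B, align 2] → 36
size 36, align 2
array of 18: 18 × 36 = 648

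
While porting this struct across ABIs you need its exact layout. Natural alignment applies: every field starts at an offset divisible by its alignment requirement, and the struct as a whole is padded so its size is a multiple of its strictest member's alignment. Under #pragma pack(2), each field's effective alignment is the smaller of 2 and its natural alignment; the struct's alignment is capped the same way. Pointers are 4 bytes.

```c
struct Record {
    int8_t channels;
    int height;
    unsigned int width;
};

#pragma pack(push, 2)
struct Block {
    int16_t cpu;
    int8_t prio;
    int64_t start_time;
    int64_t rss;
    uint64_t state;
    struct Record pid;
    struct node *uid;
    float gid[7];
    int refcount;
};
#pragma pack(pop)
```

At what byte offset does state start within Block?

20

Record: @0: channels [1B, align 1] → 1; +3 pad (align 4); @4: height [4B, align 4] → 8; @8: width [4B, align 4] → 12; size 12, align 4
@0: cpu [2B, align 2] → 2
@2: prio [1B, align 1] → 3
+1 pad (align 2)
@4: start_time [8B, align 2] → 12
@12: rss [8B, align 2] → 20
@20: state [8B, align 2] → 28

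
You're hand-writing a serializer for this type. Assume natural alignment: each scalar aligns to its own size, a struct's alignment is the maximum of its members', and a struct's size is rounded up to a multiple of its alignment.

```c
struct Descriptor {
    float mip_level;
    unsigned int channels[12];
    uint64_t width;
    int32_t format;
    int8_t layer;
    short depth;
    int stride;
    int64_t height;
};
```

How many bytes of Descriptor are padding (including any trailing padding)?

@0: mip_level [4B, align 4] → 4
@4: channels [48B, align 4] → 52
+4 pad (align 8)
@56: width [8B, align 8] → 64
@64: format [4B, align 4] → 68
@68: layer [1B, align 1] → 69
+1 pad (align 2)
@70: depth [2B, align 2] → 72
@72: stride [4B, align 4] → 76
+4 pad (align 8)
@80: height [8B, align 8] → 88
size 88, align 8
data bytes 79, size 88 → padding 9

9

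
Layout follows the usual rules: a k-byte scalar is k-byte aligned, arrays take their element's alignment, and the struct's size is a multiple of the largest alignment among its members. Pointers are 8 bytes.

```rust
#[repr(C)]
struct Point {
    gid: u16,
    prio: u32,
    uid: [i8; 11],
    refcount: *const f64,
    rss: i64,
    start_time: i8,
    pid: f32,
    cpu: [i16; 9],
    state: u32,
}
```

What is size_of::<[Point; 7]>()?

0..2  gid  (2B, 2-aligned)
2..4  -- padding (2B)
4..8  prio  (4B, 4-aligned)
8..19  uid  (11B, 1-aligned)
19..24  -- padding (5B)
24..32  refcount  (8B, 8-aligned)
32..40  rss  (8B, 8-aligned)
40..41  start_time  (1B, 1-aligned)
41..44  -- padding (3B)
44..48  pid  (4B, 4-aligned)
48..66  cpu  (18B, 2-aligned)
66..68  -- padding (2B)
68..72  state  (4B, 4-aligned)
sizeof = 72, alignof = 8
array of 7: 7 × 72 = 504

504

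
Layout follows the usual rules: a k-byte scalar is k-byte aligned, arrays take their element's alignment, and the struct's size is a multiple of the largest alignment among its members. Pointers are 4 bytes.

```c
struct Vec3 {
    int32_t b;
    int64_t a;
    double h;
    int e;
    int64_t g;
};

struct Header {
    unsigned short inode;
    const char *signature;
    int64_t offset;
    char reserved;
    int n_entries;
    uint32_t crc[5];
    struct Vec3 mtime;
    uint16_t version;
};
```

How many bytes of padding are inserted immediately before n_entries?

Vec3: 0..4  b  (4B, 4-aligned); 4..8  -- padding (4B); 8..16  a  (8B, 8-aligned); 16..24  h  (8B, 8-aligned); 24..28  e  (4B, 4-aligned); 28..32  -- padding (4B); 32..40  g  (8B, 8-aligned); sizeof = 40, alignof = 8
0..2  inode  (2B, 2-aligned)
2..4  -- padding (2B)
4..8  signature  (4B, 4-aligned)
8..16  offset  (8B, 8-aligned)
16..17  reserved  (1B, 1-aligned)
17..20  -- padding (3B)
20..24  n_entries  (4B, 4-aligned)

3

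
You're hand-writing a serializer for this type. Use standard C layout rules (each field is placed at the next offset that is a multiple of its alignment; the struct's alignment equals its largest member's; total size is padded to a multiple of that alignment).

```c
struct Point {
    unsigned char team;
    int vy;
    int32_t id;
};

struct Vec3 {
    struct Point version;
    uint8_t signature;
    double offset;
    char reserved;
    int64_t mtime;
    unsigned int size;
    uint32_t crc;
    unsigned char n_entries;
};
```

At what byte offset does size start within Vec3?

40

Point: team at 0 (size 1, align 1) → ends 1; pad 3 to align 4 for vy; vy at 4 (size 4, align 4) → ends 8; id at 8 (size 4, align 4) → ends 12; total 12 bytes, alignment 4
version at 0 (size 12, align 4) → ends 12
signature at 12 (size 1, align 1) → ends 13
pad 3 to align 8 for offset
offset at 16 (size 8, align 8) → ends 24
reserved at 24 (size 1, align 1) → ends 25
pad 7 to align 8 for mtime
mtime at 32 (size 8, align 8) → ends 40
size at 40 (size 4, align 4) → ends 44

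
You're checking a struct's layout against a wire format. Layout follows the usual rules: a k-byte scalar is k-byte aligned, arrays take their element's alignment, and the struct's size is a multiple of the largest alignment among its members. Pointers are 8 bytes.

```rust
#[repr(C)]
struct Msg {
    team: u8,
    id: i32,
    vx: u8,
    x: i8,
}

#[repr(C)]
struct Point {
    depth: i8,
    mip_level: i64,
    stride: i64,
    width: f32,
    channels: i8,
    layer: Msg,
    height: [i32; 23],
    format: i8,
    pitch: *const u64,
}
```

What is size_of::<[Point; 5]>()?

760

Msg: @0: team [1B, align 1] → 1; +3 pad (align 4); @4: id [4B, align 4] → 8; @8: vx [1B, align 1] → 9; @9: x [1B, align 1] → 10; +2 tail pad (align 4); size 12, align 4
@0: depth [1B, align 1] → 1
+7 pad (align 8)
@8: mip_level [8B, align 8] → 16
@16: stride [8B, align 8] → 24
@24: width [4B, align 4] → 28
@28: channels [1B, align 1] → 29
+3 pad (align 4)
@32: layer [12B, align 4] → 44
@44: height [92B, align 4] → 136
@136: format [1B, align 1] → 137
+7 pad (align 8)
@144: pitch [8B, align 8] → 152
size 152, align 8
array of 5: 5 × 152 = 760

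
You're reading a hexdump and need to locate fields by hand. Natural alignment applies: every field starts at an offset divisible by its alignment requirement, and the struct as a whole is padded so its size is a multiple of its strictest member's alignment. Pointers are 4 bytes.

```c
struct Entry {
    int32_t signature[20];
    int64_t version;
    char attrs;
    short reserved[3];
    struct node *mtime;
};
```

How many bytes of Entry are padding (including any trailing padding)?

5

signature at 0 (size 80, align 4) → ends 80
version at 80 (size 8, align 8) → ends 88
attrs at 88 (size 1, align 1) → ends 89
pad 1 to align 2 for reserved
reserved at 90 (size 6, align 2) → ends 96
mtime at 96 (size 4, align 4) → ends 100
tail pad 4 to reach multiple of 8
total 104 bytes, alignment 8
data bytes 99, size 104 → padding 5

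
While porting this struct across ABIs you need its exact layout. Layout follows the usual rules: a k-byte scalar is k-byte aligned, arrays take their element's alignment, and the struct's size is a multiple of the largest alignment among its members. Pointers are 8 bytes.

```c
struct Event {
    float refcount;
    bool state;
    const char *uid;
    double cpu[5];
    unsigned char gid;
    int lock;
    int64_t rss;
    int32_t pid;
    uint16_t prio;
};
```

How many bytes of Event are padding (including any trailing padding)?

0..4  refcount  (4B, 4-aligned)
4..5  state  (1B, 1-aligned)
5..8  -- padding (3B)
8..16  uid  (8B, 8-aligned)
16..56  cpu  (40B, 8-aligned)
56..57  gid  (1B, 1-aligned)
57..60  -- padding (3B)
60..64  lock  (4B, 4-aligned)
64..72  rss  (8B, 8-aligned)
72..76  pid  (4B, 4-aligned)
76..78  prio  (2B, 2-aligned)
78..80  -- tail padding (2B)
sizeof = 80, alignof = 8
data bytes 72, size 80 → padding 8

8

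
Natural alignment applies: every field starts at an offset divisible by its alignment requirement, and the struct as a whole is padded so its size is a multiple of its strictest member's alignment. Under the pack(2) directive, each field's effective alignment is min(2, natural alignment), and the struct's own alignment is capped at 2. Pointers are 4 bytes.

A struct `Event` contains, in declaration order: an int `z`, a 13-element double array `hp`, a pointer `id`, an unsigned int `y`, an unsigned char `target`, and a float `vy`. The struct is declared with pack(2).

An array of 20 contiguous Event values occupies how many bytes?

0..4  z  (4B, 2-aligned)
4..108  hp  (104B, 2-aligned)
108..112  id  (4B, 2-aligned)
112..116  y  (4B, 2-aligned)
116..117  target  (1B, 1-aligned)
117..118  -- padding (1B)
118..122  vy  (4B, 2-aligned)
sizeof = 122, alignof = 2
array of 20: 20 × 122 = 2440

2440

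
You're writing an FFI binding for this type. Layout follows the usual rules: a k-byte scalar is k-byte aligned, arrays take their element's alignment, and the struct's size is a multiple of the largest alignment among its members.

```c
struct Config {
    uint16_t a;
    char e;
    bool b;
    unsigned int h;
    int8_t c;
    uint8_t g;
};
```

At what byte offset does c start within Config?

@0: a [2B, align 2] → 2
@2: e [1B, align 1] → 3
@3: b [1B, align 1] → 4
@4: h [4B, align 4] → 8
@8: c [1B, align 1] → 9

8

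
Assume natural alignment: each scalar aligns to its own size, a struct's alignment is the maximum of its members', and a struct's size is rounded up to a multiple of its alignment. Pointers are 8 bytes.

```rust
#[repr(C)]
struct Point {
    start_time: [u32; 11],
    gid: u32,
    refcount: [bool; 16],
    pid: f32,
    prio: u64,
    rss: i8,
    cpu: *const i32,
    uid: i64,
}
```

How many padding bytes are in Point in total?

@0: start_time [44B, align 4] → 44
@44: gid [4B, align 4] → 48
@48: refcount [16B, align 1] → 64
@64: pid [4B, align 4] → 68
+4 pad (align 8)
@72: prio [8B, align 8] → 80
@80: rss [1B, align 1] → 81
+7 pad (align 8)
@88: cpu [8B, align 8] → 96
@96: uid [8B, align 8] → 104
size 104, align 8
data bytes 93, size 104 → padding 11

11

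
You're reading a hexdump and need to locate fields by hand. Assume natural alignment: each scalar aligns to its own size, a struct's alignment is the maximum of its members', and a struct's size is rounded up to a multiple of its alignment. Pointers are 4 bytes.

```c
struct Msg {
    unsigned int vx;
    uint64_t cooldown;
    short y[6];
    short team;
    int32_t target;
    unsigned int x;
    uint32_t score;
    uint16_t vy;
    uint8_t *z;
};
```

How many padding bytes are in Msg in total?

vx at 0 (size 4, align 4) → ends 4
pad 4 to align 8 for cooldown
cooldown at 8 (size 8, align 8) → ends 16
y at 16 (size 12, align 2) → ends 28
team at 28 (size 2, align 2) → ends 30
pad 2 to align 4 for target
target at 32 (size 4, align 4) → ends 36
x at 36 (size 4, align 4) → ends 40
score at 40 (size 4, align 4) → ends 44
vy at 44 (size 2, align 2) → ends 46
pad 2 to align 4 for z
z at 48 (size 4, align 4) → ends 52
tail pad 4 to reach multiple of 8
total 56 bytes, alignment 8
data bytes 44, size 56 → padding 12

12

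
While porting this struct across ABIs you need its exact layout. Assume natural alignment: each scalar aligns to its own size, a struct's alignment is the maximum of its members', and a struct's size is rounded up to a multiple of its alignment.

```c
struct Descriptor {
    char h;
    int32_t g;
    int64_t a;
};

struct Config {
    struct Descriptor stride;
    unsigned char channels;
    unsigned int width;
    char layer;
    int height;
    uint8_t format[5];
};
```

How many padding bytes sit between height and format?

Descriptor: 0..1  h  (1B, 1-aligned); 1..4  -- padding (3B); 4..8  g  (4B, 4-aligned); 8..16  a  (8B, 8-aligned); sizeof = 16, alignof = 8
0..16  stride  (16B, 8-aligned)
16..17  channels  (1B, 1-aligned)
17..20  -- padding (3B)
20..24  width  (4B, 4-aligned)
24..25  layer  (1B, 1-aligned)
25..28  -- padding (3B)
28..32  height  (4B, 4-aligned)
32..37  format  (5B, 1-aligned)

0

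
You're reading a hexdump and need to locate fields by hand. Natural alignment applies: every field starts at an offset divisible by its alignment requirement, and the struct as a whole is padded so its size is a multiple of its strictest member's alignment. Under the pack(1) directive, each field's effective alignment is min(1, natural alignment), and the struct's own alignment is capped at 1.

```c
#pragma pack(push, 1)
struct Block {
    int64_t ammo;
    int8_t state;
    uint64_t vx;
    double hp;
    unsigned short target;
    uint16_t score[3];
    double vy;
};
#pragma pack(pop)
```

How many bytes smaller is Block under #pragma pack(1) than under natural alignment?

natural layout:
  @0: ammo [8B, align 8] → 8
  @8: state [1B, align 1] → 9
  +7 pad (align 8)
  @16: vx [8B, align 8] → 24
  @24: hp [8B, align 8] → 32
  @32: target [2B, align 2] → 34
  @34: score [6B, align 2] → 40
  @40: vy [8B, align 8] → 48
  size 48, align 8
packed(1) layout:
  @0: ammo [8B, align 1] → 8
  @8: state [1B, align 1] → 9
  @9: vx [8B, align 1] → 17
  @17: hp [8B, align 1] → 25
  @25: target [2B, align 1] → 27
  @27: score [6B, align 1] → 33
  @33: vy [8B, align 1] → 41
  size 41, align 1
48 − 41 = 7

7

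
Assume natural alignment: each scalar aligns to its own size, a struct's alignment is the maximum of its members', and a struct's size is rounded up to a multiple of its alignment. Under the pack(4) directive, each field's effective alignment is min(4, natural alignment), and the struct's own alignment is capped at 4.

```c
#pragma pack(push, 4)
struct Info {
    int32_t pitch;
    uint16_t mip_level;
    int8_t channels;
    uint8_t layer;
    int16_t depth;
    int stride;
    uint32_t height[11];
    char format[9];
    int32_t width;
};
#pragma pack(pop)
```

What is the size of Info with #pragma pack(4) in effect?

0..4  pitch  (4B, 4-aligned)
4..6  mip_level  (2B, 2-aligned)
6..7  channels  (1B, 1-aligned)
7..8  layer  (1B, 1-aligned)
8..10  depth  (2B, 2-aligned)
10..12  -- padding (2B)
12..16  stride  (4B, 4-aligned)
16..60  height  (44B, 4-aligned)
60..69  format  (9B, 1-aligned)
69..72  -- padding (3B)
72..76  width  (4B, 4-aligned)
sizeof = 76, alignof = 4

76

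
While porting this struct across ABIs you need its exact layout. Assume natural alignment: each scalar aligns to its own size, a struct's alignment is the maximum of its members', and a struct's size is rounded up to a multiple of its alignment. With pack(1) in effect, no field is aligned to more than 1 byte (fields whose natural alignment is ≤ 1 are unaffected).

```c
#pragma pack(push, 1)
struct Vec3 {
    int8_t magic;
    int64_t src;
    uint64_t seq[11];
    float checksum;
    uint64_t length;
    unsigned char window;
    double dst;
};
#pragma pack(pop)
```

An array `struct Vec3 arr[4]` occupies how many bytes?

472

@0: magic [1B, align 1] → 1
@1: src [8B, align 1] → 9
@9: seq [88B, align 1] → 97
@97: checksum [4B, align 1] → 101
@101: length [8B, align 1] → 109
@109: window [1B, align 1] → 110
@110: dst [8B, align 1] → 118
size 118, align 1
array of 4: 4 × 118 = 472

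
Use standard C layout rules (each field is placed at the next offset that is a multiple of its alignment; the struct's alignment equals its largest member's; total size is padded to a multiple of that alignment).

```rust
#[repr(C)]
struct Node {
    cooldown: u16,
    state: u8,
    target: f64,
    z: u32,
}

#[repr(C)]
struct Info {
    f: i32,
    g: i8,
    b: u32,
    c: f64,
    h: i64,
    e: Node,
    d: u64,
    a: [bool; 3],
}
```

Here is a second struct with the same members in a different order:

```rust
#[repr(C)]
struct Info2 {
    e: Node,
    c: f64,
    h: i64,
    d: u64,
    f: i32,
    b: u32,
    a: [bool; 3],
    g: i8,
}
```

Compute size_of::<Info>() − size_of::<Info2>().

Node: cooldown at 0 (size 2, align 2) → ends 2; state at 2 (size 1, align 1) → ends 3; pad 5 to align 8 for target; target at 8 (size 8, align 8) → ends 16; z at 16 (size 4, align 4) → ends 20; tail pad 4 to reach multiple of 8; total 24 bytes, alignment 8
f at 0 (size 4, align 4) → ends 4
g at 4 (size 1, align 1) → ends 5
pad 3 to align 4 for b
b at 8 (size 4, align 4) → ends 12
pad 4 to align 8 for c
c at 16 (size 8, align 8) → ends 24
h at 24 (size 8, align 8) → ends 32
e at 32 (size 24, align 8) → ends 56
d at 56 (size 8, align 8) → ends 64
a at 64 (size 3, align 1) → ends 67
tail pad 5 to reach multiple of 8
total 72 bytes, alignment 8
— Info2 —
e at 0 (size 24, align 8) → ends 24
c at 24 (size 8, align 8) → ends 32
h at 32 (size 8, align 8) → ends 40
d at 40 (size 8, align 8) → ends 48
f at 48 (size 4, align 4) → ends 52
b at 52 (size 4, align 4) → ends 56
a at 56 (size 3, align 1) → ends 59
g at 59 (size 1, align 1) → ends 60
tail pad 4 to reach multiple of 8
total 64 bytes, alignment 8
72 − 64 = 8

8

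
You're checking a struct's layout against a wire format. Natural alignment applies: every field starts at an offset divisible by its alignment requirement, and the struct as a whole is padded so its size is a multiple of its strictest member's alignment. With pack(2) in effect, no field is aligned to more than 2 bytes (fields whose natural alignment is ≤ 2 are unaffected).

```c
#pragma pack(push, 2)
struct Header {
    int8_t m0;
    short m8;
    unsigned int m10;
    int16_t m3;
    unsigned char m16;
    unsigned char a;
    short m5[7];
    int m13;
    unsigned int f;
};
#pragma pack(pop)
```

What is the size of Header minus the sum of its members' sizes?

1

0..1  m0  (1B, 1-aligned)
1..2  -- padding (1B)
2..4  m8  (2B, 2-aligned)
4..8  m10  (4B, 2-aligned)
8..10  m3  (2B, 2-aligned)
10..11  m16  (1B, 1-aligned)
11..12  a  (1B, 1-aligned)
12..26  m5  (14B, 2-aligned)
26..30  m13  (4B, 2-aligned)
30..34  f  (4B, 2-aligned)
sizeof = 34, alignof = 2
data bytes 33, size 34 → padding 1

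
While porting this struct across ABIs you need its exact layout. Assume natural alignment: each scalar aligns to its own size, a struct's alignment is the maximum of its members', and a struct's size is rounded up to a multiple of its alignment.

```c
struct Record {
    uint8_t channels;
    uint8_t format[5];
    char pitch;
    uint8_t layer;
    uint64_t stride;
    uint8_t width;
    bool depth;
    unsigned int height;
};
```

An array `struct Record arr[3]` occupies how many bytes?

channels at 0 (size 1, align 1) → ends 1
format at 1 (size 5, align 1) → ends 6
pitch at 6 (size 1, align 1) → ends 7
layer at 7 (size 1, align 1) → ends 8
stride at 8 (size 8, align 8) → ends 16
width at 16 (size 1, align 1) → ends 17
depth at 17 (size 1, align 1) → ends 18
pad 2 to align 4 for height
height at 20 (size 4, align 4) → ends 24
total 24 bytes, alignment 8
array of 3: 3 × 24 = 72

72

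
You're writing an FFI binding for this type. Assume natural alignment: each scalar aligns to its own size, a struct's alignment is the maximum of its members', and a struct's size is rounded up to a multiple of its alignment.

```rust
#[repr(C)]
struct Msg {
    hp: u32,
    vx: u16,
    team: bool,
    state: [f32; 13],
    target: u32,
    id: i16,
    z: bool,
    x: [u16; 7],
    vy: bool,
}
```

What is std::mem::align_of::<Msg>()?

4

member alignments: hp=4, vx=2, team=1, state=4, target=4, id=2, z=1, x=2, vy=1
max = 4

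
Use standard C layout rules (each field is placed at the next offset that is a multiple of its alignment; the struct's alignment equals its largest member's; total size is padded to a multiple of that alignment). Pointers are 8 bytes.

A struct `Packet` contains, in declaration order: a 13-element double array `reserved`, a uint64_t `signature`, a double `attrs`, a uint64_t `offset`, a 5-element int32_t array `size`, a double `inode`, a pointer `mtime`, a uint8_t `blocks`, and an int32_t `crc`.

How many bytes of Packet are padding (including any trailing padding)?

@0: reserved [104B, align 8] → 104
@104: signature [8B, align 8] → 112
@112: attrs [8B, align 8] → 120
@120: offset [8B, align 8] → 128
@128: size [20B, align 4] → 148
+4 pad (align 8)
@152: inode [8B, align 8] → 160
@160: mtime [8B, align 8] → 168
@168: blocks [1B, align 1] → 169
+3 pad (align 4)
@172: crc [4B, align 4] → 176
size 176, align 8
data bytes 169, size 176 → padding 7

7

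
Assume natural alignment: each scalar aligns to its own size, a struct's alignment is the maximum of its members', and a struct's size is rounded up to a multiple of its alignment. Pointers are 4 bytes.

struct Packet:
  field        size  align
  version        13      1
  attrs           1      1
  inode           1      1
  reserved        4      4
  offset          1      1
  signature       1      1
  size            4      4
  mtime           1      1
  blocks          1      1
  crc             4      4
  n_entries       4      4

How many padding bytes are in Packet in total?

version at 0 (size 13, align 1) → ends 13
attrs at 13 (size 1, align 1) → ends 14
inode at 14 (size 1, align 1) → ends 15
pad 1 to align 4 for reserved
reserved at 16 (size 4, align 4) → ends 20
offset at 20 (size 1, align 1) → ends 21
signature at 21 (size 1, align 1) → ends 22
pad 2 to align 4 for size
size at 24 (size 4, align 4) → ends 28
mtime at 28 (size 1, align 1) → ends 29
blocks at 29 (size 1, align 1) → ends 30
pad 2 to align 4 for crc
crc at 32 (size 4, align 4) → ends 36
n_entries at 36 (size 4, align 4) → ends 40
total 40 bytes, alignment 4
data bytes 35, size 40 → padding 5

5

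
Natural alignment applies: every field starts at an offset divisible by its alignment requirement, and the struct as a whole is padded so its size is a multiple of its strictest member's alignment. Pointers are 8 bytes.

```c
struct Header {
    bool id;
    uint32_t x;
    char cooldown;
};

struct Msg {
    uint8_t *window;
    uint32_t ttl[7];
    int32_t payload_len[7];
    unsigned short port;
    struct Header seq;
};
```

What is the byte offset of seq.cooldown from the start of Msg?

76

Header: id at 0 (size 1, align 1) → ends 1; pad 3 to align 4 for x; x at 4 (size 4, align 4) → ends 8; cooldown at 8 (size 1, align 1) → ends 9; tail pad 3 to reach multiple of 4; total 12 bytes, alignment 4
window at 0 (size 8, align 8) → ends 8
ttl at 8 (size 28, align 4) → ends 36
payload_len at 36 (size 28, align 4) → ends 64
port at 64 (size 2, align 2) → ends 66
pad 2 to align 4 for seq
seq at 68 (size 12, align 4) → ends 80
within Header: cooldown at 8
68 + 8 = 76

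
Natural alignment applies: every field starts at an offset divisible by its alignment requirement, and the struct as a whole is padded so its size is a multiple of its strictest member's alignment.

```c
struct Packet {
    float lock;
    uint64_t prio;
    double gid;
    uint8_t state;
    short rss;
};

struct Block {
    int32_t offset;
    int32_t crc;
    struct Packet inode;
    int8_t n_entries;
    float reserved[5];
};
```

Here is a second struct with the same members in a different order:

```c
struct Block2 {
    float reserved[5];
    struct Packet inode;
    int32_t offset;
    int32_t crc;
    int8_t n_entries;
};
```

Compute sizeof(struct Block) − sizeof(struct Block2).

-8

Packet: @0: lock [4B, align 4] → 4; +4 pad (align 8); @8: prio [8B, align 8] → 16; @16: gid [8B, align 8] → 24; @24: state [1B, align 1] → 25; +1 pad (align 2); @26: rss [2B, align 2] → 28; +4 tail pad (align 8); size 32, align 8
@0: offset [4B, align 4] → 4
@4: crc [4B, align 4] → 8
@8: inode [32B, align 8] → 40
@40: n_entries [1B, align 1] → 41
+3 pad (align 4)
@44: reserved [20B, align 4] → 64
size 64, align 8
— Block2 —
@0: reserved [20B, align 4] → 20
+4 pad (align 8)
@24: inode [32B, align 8] → 56
@56: offset [4B, align 4] → 60
@60: crc [4B, align 4] → 64
@64: n_entries [1B, align 1] → 65
+7 tail pad (align 8)
size 72, align 8
64 − 72 = -8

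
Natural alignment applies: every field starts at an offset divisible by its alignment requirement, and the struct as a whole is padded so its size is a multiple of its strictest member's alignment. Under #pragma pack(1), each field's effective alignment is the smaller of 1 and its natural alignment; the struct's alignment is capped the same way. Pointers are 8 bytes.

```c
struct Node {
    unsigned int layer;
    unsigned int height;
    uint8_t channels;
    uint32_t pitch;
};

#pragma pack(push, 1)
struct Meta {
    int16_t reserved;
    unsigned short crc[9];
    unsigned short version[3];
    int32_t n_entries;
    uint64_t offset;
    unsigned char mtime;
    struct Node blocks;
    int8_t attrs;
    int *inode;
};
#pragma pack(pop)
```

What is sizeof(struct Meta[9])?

Node: 0..4  layer  (4B, 4-aligned); 4..8  height  (4B, 4-aligned); 8..9  channels  (1B, 1-aligned); 9..12  -- padding (3B); 12..16  pitch  (4B, 4-aligned); sizeof = 16, alignof = 4
0..2  reserved  (2B, 1-aligned)
2..20  crc  (18B, 1-aligned)
20..26  version  (6B, 1-aligned)
26..30  n_entries  (4B, 1-aligned)
30..38  offset  (8B, 1-aligned)
38..39  mtime  (1B, 1-aligned)
39..55  blocks  (16B, 1-aligned)
55..56  attrs  (1B, 1-aligned)
56..64  inode  (8B, 1-aligned)
sizeof = 64, alignof = 1
array of 9: 9 × 64 = 576

576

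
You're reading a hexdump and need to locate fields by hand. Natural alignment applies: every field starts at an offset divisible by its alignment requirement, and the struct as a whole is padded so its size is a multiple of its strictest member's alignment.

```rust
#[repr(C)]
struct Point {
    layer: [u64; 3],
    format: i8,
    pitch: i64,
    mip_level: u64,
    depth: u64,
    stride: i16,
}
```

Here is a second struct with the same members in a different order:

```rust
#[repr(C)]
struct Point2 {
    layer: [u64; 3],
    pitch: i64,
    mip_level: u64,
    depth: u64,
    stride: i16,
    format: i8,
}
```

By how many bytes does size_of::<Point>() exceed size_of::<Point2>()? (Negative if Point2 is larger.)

8

@0: layer [24B, align 8] → 24
@24: format [1B, align 1] → 25
+7 pad (align 8)
@32: pitch [8B, align 8] → 40
@40: mip_level [8B, align 8] → 48
@48: depth [8B, align 8] → 56
@56: stride [2B, align 2] → 58
+6 tail pad (align 8)
size 64, align 8
— Point2 —
@0: layer [24B, align 8] → 24
@24: pitch [8B, align 8] → 32
@32: mip_level [8B, align 8] → 40
@40: depth [8B, align 8] → 48
@48: stride [2B, align 2] → 50
@50: format [1B, align 1] → 51
+5 tail pad (align 8)
size 56, align 8
64 − 56 = 8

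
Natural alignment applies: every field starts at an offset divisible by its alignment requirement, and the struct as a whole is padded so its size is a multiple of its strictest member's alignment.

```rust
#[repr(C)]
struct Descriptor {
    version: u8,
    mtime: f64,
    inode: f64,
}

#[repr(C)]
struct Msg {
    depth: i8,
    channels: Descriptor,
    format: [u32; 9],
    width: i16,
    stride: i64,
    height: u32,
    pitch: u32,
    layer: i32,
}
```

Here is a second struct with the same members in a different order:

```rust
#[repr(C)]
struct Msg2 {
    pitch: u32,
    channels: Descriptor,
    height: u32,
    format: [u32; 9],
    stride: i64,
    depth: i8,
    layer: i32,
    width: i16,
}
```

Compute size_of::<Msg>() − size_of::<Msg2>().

0

Descriptor: @0: version [1B, align 1] → 1; +7 pad (align 8); @8: mtime [8B, align 8] → 16; @16: inode [8B, align 8] → 24; size 24, align 8
@0: depth [1B, align 1] → 1
+7 pad (align 8)
@8: channels [24B, align 8] → 32
@32: format [36B, align 4] → 68
@68: width [2B, align 2] → 70
+2 pad (align 8)
@72: stride [8B, align 8] → 80
@80: height [4B, align 4] → 84
@84: pitch [4B, align 4] → 88
@88: layer [4B, align 4] → 92
+4 tail pad (align 8)
size 96, align 8
— Msg2 —
@0: pitch [4B, align 4] → 4
+4 pad (align 8)
@8: channels [24B, align 8] → 32
@32: height [4B, align 4] → 36
@36: format [36B, align 4] → 72
@72: stride [8B, align 8] → 80
@80: depth [1B, align 1] → 81
+3 pad (align 4)
@84: layer [4B, align 4] → 88
@88: width [2B, align 2] → 90
+6 tail pad (align 8)
size 96, align 8
96 − 96 = 0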